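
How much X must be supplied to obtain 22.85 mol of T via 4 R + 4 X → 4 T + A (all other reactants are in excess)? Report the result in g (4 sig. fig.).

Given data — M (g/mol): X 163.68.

n(T) = 22.85 mol
n(X) = (4/4) × 22.85 = 22.85 mol
mass = 22.85 × 163.68 = 3740 g

3740 g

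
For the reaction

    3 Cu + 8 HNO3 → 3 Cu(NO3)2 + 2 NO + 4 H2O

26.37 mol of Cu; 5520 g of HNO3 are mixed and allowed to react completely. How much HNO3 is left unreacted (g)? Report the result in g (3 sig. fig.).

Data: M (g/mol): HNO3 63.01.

1090 g

n(Cu) = 26.37 mol
n(HNO3) = 5520 / 63.01 = 87.61 mol
n/ν for Cu = 26.37/3 = 8.790
n/ν for HNO3 = 87.61/8 = 10.95
Smallest n/ν is Cu → limiting reagent.
HNO3 consumed = (8/3) × 26.37 = 70.32 mol
HNO3 remaining = 87.61 − 70.32 = 17.29 mol
mass = 17.29 × 63.01 = 1089 g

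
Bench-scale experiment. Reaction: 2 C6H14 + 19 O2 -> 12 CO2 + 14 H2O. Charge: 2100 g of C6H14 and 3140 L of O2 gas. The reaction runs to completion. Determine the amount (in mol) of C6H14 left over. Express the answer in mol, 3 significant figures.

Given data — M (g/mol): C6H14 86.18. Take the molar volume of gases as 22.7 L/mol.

9.81 mol

n(C6H14) = 2100 / 86.18 = 24.37 mol
n(O2) = 3140 / 22.7 = 138.3 mol
n/ν → C6H14: 12.19, O2: 7.279; O2 is limiting.
C6H14 consumed = (2/19) × 138.3 = 14.56 mol
C6H14 remaining = 24.37 − 14.56 = 9.810 mol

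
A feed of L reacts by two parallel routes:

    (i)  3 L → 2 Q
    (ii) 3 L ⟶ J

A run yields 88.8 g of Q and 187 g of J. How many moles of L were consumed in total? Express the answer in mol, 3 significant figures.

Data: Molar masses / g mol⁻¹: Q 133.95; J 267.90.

n(Q) = 88.8 / 133.95 = 0.6629 mol
n(J) = 187 / 267.90 = 0.6980 mol
n(L) via (i) = (3/2)×0.6629 = 0.9944 mol
n(L) via (ii) = (3/1)×0.6980 = 2.094 mol
total n(L) = 0.9944 + 2.094 = 3.088 mol

3.09 mol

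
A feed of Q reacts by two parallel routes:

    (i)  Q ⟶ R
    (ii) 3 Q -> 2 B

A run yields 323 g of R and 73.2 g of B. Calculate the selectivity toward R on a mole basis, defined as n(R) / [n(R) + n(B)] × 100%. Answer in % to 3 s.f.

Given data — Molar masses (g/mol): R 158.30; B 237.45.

86.9 %

n(R) = 323 / 158.30 = 2.040 mol
n(B) = 73.2 / 237.45 = 0.3083 mol
selectivity = 2.040/(2.040+0.3083) × 100 = 86.87 %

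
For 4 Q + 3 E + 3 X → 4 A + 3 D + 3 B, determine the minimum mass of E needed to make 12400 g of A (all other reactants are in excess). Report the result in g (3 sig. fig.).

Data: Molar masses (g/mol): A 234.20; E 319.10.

n(A) = 12400 / 234.20 = 52.95 mol
n(E) = (3/4) × 52.95 = 39.71 mol
mass = 39.71 × 319.10 = 12670 g

12700 g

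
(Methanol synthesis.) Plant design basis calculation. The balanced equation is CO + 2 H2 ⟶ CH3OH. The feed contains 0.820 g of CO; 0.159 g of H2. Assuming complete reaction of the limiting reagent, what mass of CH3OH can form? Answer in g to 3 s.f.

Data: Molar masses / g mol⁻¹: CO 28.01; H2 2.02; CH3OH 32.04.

n(CO) = 0.8200 / 28.01 = 0.02928 mol
n(H2) = 0.1590 / 2.02 = 0.07871 mol
n/ν → CO: 0.02928, H2: 0.03936; CO is limiting.
n(CH3OH) = (1/1) × 0.02928 = 0.02928 mol
mass = 0.02928 × 32.04 = 0.9381 g

0.938 g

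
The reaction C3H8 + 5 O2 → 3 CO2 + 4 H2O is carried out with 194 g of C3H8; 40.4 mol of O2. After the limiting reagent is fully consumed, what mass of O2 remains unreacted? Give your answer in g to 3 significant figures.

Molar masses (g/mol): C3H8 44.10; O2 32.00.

n(C3H8) = 194.0 / 44.10 = 4.399 mol
n(O2) = 40.40 mol
n/ν → C3H8: 4.399, O2: 8.080; C3H8 is limiting.
O2 consumed = (5/1) × 4.399 = 22.00 mol
O2 remaining = 40.40 − 22.00 = 18.40 mol
mass = 18.40 × 32.00 = 588.8 g

589 g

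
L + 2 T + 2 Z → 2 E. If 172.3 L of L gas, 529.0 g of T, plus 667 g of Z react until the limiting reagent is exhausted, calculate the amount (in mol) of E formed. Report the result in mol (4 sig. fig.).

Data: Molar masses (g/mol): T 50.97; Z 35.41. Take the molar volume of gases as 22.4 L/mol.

10.38 mol

n(L) = 172.3 / 22.4 = 7.692 mol
n(T) = 529.0 / 50.97 = 10.38 mol
n(Z) = 667.0 / 35.41 = 18.84 mol
n/ν for L = 7.692/1 = 7.692
n/ν for T = 10.38/2 = 5.190
n/ν for Z = 18.84/2 = 9.420
Smallest n/ν is T → limiting reagent.
n(E) = (2/2) × 10.38 = 10.38 mol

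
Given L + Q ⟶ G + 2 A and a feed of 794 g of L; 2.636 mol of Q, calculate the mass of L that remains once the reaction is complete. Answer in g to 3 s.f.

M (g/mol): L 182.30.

313 g

n(L) = 794.0 / 182.30 = 4.355 mol
n(Q) = 2.636 mol
n/ν for L = 4.355/1 = 4.355
n/ν for Q = 2.636/1 = 2.636
Smallest n/ν is Q → limiting reagent.
L consumed = (1/1) × 2.636 = 2.636 mol
L remaining = 4.355 − 2.636 = 1.719 mol
mass = 1.719 × 182.30 = 313.4 g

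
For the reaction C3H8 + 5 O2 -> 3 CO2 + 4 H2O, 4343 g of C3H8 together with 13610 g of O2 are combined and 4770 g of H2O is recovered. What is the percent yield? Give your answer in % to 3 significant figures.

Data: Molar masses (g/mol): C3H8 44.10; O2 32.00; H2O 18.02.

n(C3H8) = 4343 / 44.10 = 98.48 mol
n(O2) = 13610 / 32.00 = 425.3 mol
n/ν → C3H8: 98.48, O2: 85.06; O2 is limiting.
theoretical n(H2O) = (4/5) × 425.3 = 340.2 mol → 6130 g
% yield = 4770 / 6130 × 100 = 77.81 %

77.8 %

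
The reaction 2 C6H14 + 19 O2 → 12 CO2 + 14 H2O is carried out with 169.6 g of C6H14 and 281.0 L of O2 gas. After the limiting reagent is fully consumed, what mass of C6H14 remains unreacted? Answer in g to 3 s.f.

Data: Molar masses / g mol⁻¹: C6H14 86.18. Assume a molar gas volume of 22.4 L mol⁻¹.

n(C6H14) = 169.6 / 86.18 = 1.968 mol
n(O2) = 281.0 / 22.4 = 12.54 mol
n/ν for C6H14 = 1.968/2 = 0.9840
n/ν for O2 = 12.54/19 = 0.6600
Smallest n/ν is O2 → limiting reagent.
C6H14 consumed = (2/19) × 12.54 = 1.320 mol
C6H14 remaining = 1.968 − 1.320 = 0.6480 mol
mass = 0.6480 × 86.18 = 55.84 g

55.8 g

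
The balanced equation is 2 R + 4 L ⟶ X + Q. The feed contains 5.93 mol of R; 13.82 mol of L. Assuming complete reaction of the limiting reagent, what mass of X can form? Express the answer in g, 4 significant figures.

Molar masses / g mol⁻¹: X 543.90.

1613 g

n(R) = 5.930 mol
n(L) = 13.82 mol
n/ν → R: 2.965, L: 3.455; R is limiting.
n(X) = (1/2) × 5.930 = 2.965 mol
mass = 2.965 × 543.90 = 1613 g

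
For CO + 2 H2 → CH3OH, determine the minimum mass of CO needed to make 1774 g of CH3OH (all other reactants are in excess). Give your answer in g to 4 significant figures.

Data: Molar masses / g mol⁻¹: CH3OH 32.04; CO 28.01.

1551 g

n(CH3OH) = 1774 / 32.04 = 55.37 mol
n(CO) = (1/1) × 55.37 = 55.37 mol
mass = 55.37 × 28.01 = 1551 g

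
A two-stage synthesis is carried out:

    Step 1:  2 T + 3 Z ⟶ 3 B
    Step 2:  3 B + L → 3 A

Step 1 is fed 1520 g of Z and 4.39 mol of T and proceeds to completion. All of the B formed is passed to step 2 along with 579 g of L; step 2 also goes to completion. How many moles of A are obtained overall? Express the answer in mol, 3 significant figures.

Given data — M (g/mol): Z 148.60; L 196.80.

Step 1:
n(Z) = 1520 / 148.60 = 10.23 mol
n(T) = 4.390 mol
n/ν for Z = 10.23/3 = 3.410
n/ν for T = 4.390/2 = 2.195
Smallest n/ν is T → limiting reagent.
n(B) produced = (3/2) × 4.390 = 6.585 mol
Step 2:
n(B) available = 6.585 mol
n(L) = 579.0 / 196.80 = 2.942 mol
n/ν for B = 6.585/3 = 2.195
n/ν for L = 2.942/1 = 2.942
Smallest n/ν is B → limiting reagent.
n(A) = (3/3) × 6.585 = 6.585 mol

6.59 mol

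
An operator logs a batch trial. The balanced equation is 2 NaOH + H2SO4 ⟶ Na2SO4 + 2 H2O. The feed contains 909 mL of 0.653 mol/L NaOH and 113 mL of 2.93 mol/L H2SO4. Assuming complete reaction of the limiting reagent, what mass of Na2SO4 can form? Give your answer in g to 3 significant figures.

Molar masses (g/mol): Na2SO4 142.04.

42.2 g

n(NaOH) = 0.653 × 909.0/1000 = 0.5936 mol
n(H2SO4) = 2.93 × 113.0/1000 = 0.3311 mol
n/ν for NaOH = 0.5936/2 = 0.2968
n/ν for H2SO4 = 0.3311/1 = 0.3311
Smallest n/ν is NaOH → limiting reagent.
n(Na2SO4) = (1/2) × 0.5936 = 0.2968 mol
mass = 0.2968 × 142.04 = 42.16 g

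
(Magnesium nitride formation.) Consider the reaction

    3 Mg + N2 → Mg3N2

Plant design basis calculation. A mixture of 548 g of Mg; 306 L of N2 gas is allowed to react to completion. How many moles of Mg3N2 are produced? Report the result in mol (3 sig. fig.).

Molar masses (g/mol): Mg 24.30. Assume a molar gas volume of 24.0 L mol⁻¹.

7.52 mol

n(Mg) = 548.0 / 24.30 = 22.55 mol
n(N2) = 306.0 / 24.0 = 12.75 mol
n/ν → Mg: 7.517, N2: 12.75; Mg is limiting.
n(Mg3N2) = (1/3) × 22.55 = 7.517 mol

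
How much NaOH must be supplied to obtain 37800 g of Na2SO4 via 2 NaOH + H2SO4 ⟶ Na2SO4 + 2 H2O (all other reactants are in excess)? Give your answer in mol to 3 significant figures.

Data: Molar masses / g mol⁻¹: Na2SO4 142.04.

532 mol

n(Na2SO4) = 37800 / 142.04 = 266.1 mol
n(NaOH) = (2/1) × 266.1 = 532.2 mol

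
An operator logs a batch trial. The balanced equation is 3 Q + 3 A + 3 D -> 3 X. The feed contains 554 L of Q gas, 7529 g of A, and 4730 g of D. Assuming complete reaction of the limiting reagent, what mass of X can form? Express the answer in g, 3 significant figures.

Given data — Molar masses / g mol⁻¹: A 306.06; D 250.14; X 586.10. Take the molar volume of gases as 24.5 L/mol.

n(Q) = 554.0 / 24.5 = 22.61 mol
n(A) = 7529 / 306.06 = 24.60 mol
n(D) = 4730 / 250.14 = 18.91 mol
n/ν → Q: 7.537, A: 8.200, D: 6.303; D is limiting.
n(X) = (3/3) × 18.91 = 18.91 mol
mass = 18.91 × 586.10 = 11080 g

11100 g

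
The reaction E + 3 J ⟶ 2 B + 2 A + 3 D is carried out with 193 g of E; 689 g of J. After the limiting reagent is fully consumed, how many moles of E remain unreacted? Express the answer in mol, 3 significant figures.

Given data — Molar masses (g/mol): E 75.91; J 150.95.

1.02 mol

n(E) = 193.0 / 75.91 = 2.542 mol
n(J) = 689.0 / 150.95 = 4.564 mol
n/ν for E = 2.542/1 = 2.542
n/ν for J = 4.564/3 = 1.521
Smallest n/ν is J → limiting reagent.
E consumed = (1/3) × 4.564 = 1.521 mol
E remaining = 2.542 − 1.521 = 1.021 mol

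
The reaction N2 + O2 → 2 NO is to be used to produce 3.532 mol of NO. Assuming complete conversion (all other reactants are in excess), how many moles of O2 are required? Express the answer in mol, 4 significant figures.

1.766 mol

n(NO) = 3.532 mol
n(O2) = (1/2) × 3.532 = 1.766 mol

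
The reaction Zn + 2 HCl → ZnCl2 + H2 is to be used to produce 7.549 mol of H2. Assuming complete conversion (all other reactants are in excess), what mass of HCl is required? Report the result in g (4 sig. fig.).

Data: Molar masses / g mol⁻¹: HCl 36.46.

550.5 g

n(H2) = 7.549 mol
n(HCl) = (2/1) × 7.549 = 15.10 mol
mass = 15.10 × 36.46 = 550.5 g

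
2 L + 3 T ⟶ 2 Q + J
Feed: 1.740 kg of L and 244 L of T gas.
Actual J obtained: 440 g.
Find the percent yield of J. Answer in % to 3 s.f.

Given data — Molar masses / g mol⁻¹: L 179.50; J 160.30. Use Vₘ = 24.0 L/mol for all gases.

n(L) = 1.740×1000 / 179.50 = 9.694 mol
n(T) = 244.0 / 24.0 = 10.17 mol
n/ν for L = 9.694/2 = 4.847
n/ν for T = 10.17/3 = 3.390
Smallest n/ν is T → limiting reagent.
theoretical n(J) = (1/3) × 10.17 = 3.390 mol → 543.4 g
% yield = 440 / 543.4 × 100 = 80.97 %

81.0 %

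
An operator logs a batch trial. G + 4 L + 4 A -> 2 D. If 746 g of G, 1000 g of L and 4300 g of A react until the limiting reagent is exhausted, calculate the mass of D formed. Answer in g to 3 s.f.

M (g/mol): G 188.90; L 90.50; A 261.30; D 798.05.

n(G) = 746.0 / 188.90 = 3.949 mol
n(L) = 1000 / 90.50 = 11.05 mol
n(A) = 4300 / 261.30 = 16.46 mol
n/ν → G: 3.949, L: 2.763, A: 4.115; L is limiting.
n(D) = (2/4) × 11.05 = 5.525 mol
mass = 5.525 × 798.05 = 4409 g

4410 g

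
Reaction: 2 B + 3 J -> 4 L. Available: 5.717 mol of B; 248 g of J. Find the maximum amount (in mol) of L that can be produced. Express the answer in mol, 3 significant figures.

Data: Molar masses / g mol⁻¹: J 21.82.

n(B) = 5.717 mol
n(J) = 248.0 / 21.82 = 11.37 mol
n/ν for B = 5.717/2 = 2.859
n/ν for J = 11.37/3 = 3.790
Smallest n/ν is B → limiting reagent.
n(L) = (4/2) × 5.717 = 11.43 mol

11.4 mol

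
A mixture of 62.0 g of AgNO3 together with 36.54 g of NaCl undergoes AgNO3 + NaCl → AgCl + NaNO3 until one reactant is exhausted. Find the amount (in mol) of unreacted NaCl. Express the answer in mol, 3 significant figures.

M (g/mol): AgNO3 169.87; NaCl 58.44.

n(AgNO3) = 62.00 / 169.87 = 0.3650 mol
n(NaCl) = 36.54 / 58.44 = 0.6253 mol
n/ν → AgNO3: 0.3650, NaCl: 0.6253; AgNO3 is limiting.
NaCl consumed = (1/1) × 0.3650 = 0.3650 mol
NaCl remaining = 0.6253 − 0.3650 = 0.2603 mol

0.260 mol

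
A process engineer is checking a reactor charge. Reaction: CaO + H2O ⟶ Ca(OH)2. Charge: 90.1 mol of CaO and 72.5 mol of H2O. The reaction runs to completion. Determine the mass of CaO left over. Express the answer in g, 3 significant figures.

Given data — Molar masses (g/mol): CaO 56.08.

987 g

n(CaO) = 90.10 mol
n(H2O) = 72.50 mol
n/ν for CaO = 90.10/1 = 90.10
n/ν for H2O = 72.50/1 = 72.50
Smallest n/ν is H2O → limiting reagent.
CaO consumed = (1/1) × 72.50 = 72.50 mol
CaO remaining = 90.10 − 72.50 = 17.60 mol
mass = 17.60 × 56.08 = 987.0 g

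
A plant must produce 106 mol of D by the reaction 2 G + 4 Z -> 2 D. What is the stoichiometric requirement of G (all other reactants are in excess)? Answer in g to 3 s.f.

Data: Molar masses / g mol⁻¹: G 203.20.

21500 g

n(D) = 106.0 mol
n(G) = (2/2) × 106.0 = 106.0 mol
mass = 106.0 × 203.20 = 21540 g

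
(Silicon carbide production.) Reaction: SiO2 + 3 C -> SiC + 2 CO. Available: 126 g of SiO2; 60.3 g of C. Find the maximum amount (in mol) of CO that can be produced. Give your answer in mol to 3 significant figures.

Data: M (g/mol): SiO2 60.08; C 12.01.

3.35 mol

n(SiO2) = 126.0 / 60.08 = 2.097 mol
n(C) = 60.30 / 12.01 = 5.021 mol
n/ν for SiO2 = 2.097/1 = 2.097
n/ν for C = 5.021/3 = 1.674
Smallest n/ν is C → limiting reagent.
n(CO) = (2/3) × 5.021 = 3.347 mol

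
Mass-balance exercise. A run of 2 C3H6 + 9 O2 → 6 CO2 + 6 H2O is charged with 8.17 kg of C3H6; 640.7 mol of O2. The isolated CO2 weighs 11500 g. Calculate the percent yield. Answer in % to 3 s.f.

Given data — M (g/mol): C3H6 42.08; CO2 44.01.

n(C3H6) = 8.170×1000 / 42.08 = 194.2 mol
n(O2) = 640.7 mol
n/ν for C3H6 = 194.2/2 = 97.10
n/ν for O2 = 640.7/9 = 71.19
Smallest n/ν is O2 → limiting reagent.
theoretical n(CO2) = (6/9) × 640.7 = 427.1 mol → 18800 g
% yield = 11500 / 18800 × 100 = 61.17 %

61.2 %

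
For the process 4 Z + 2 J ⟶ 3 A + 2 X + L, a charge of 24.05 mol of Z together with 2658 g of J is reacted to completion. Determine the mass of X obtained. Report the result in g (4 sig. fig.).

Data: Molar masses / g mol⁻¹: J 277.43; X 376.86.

n(Z) = 24.05 mol
n(J) = 2658 / 277.43 = 9.581 mol
n/ν → Z: 6.013, J: 4.791; J is limiting.
n(X) = (2/2) × 9.581 = 9.581 mol
mass = 9.581 × 376.86 = 3611 g

3611 g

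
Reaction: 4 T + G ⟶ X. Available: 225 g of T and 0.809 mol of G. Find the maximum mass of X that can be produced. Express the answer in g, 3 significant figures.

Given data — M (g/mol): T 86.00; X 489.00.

n(T) = 225.0 / 86.00 = 2.616 mol
n(G) = 0.8090 mol
n/ν for T = 2.616/4 = 0.6540
n/ν for G = 0.8090/1 = 0.8090
Smallest n/ν is T → limiting reagent.
n(X) = (1/4) × 2.616 = 0.6540 mol
mass = 0.6540 × 489.00 = 319.8 g

320 g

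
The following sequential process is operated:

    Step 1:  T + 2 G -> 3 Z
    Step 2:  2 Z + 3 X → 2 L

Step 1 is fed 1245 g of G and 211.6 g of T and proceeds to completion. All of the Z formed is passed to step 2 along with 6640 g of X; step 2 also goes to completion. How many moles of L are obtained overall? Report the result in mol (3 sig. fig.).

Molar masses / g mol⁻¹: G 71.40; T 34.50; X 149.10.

18.4 mol

Step 1:
n(G) = 1245 / 71.40 = 17.44 mol
n(T) = 211.6 / 34.50 = 6.133 mol
n/ν for G = 17.44/2 = 8.720
n/ν for T = 6.133/1 = 6.133
Smallest n/ν is T → limiting reagent.
n(Z) produced = (3/1) × 6.133 = 18.40 mol
Step 2:
n(Z) available = 18.40 mol
n(X) = 6640 / 149.10 = 44.53 mol
n/ν for Z = 18.40/2 = 9.200
n/ν for X = 44.53/3 = 14.84
Smallest n/ν is Z → limiting reagent.
n(L) = (2/2) × 18.40 = 18.40 mol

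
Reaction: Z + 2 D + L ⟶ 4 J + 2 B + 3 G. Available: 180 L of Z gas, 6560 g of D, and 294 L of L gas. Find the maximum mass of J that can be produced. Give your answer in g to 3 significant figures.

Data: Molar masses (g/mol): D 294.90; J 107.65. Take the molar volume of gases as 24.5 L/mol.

3160 g

n(Z) = 180.0 / 24.5 = 7.347 mol
n(D) = 6560 / 294.90 = 22.24 mol
n(L) = 294.0 / 24.5 = 12.00 mol
n/ν → Z: 7.347, D: 11.12, L: 12.00; Z is limiting.
n(J) = (4/1) × 7.347 = 29.39 mol
mass = 29.39 × 107.65 = 3164 g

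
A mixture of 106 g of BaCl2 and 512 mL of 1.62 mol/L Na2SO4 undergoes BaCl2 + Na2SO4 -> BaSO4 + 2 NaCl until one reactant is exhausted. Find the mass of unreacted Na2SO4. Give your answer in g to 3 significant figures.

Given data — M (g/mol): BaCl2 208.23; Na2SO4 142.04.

n(BaCl2) = 106.0 / 208.23 = 0.5091 mol
n(Na2SO4) = 1.62 × 512.0/1000 = 0.8294 mol
n/ν for BaCl2 = 0.5091/1 = 0.5091
n/ν for Na2SO4 = 0.8294/1 = 0.8294
Smallest n/ν is BaCl2 → limiting reagent.
Na2SO4 consumed = (1/1) × 0.5091 = 0.5091 mol
Na2SO4 remaining = 0.8294 − 0.5091 = 0.3203 mol
mass = 0.3203 × 142.04 = 45.50 g

45.5 g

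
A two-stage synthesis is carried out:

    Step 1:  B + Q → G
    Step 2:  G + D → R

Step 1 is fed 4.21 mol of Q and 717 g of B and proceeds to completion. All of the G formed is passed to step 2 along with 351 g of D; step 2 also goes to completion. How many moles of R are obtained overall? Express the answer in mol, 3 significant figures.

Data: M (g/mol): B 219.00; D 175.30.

2.00 mol

Step 1:
n(Q) = 4.210 mol
n(B) = 717.0 / 219.00 = 3.274 mol
n/ν for Q = 4.210/1 = 4.210
n/ν for B = 3.274/1 = 3.274
Smallest n/ν is B → limiting reagent.
n(G) produced = (1/1) × 3.274 = 3.274 mol
Step 2:
n(G) available = 3.274 mol
n(D) = 351.0 / 175.30 = 2.002 mol
n/ν for G = 3.274/1 = 3.274
n/ν for D = 2.002/1 = 2.002
Smallest n/ν is D → limiting reagent.
n(R) = (1/1) × 2.002 = 2.002 mol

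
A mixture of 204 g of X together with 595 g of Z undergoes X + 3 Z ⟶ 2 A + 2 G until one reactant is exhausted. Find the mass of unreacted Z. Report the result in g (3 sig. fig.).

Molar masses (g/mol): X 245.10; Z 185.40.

n(X) = 204.0 / 245.10 = 0.8323 mol
n(Z) = 595.0 / 185.40 = 3.209 mol
n/ν for X = 0.8323/1 = 0.8323
n/ν for Z = 3.209/3 = 1.070
Smallest n/ν is X → limiting reagent.
Z consumed = (3/1) × 0.8323 = 2.497 mol
Z remaining = 3.209 − 2.497 = 0.7120 mol
mass = 0.7120 × 185.40 = 132.0 g

132 g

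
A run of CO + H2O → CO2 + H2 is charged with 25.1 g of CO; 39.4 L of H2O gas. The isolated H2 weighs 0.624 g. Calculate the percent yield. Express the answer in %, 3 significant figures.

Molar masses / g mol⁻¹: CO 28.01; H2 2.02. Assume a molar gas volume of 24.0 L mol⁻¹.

n(CO) = 25.10 / 28.01 = 0.8961 mol
n(H2O) = 39.40 / 24.0 = 1.642 mol
n/ν for CO = 0.8961/1 = 0.8961
n/ν for H2O = 1.642/1 = 1.642
Smallest n/ν is CO → limiting reagent.
theoretical n(H2) = (1/1) × 0.8961 = 0.8961 mol → 1.810 g
% yield = 0.624 / 1.810 × 100 = 34.48 %

34.5 %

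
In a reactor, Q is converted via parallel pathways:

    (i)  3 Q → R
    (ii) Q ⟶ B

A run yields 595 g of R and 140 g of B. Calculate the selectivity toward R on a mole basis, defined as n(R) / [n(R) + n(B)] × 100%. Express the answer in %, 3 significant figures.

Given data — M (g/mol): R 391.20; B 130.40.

58.6 %

n(R) = 595 / 391.20 = 1.521 mol
n(B) = 140 / 130.40 = 1.074 mol
selectivity = 1.521/(1.521+1.074) × 100 = 58.61 %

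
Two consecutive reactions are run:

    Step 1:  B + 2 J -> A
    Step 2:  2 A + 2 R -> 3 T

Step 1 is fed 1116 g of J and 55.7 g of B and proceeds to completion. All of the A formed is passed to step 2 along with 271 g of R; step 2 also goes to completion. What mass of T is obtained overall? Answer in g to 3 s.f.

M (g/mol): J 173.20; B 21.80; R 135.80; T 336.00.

1010 g

Step 1:
n(J) = 1116 / 173.20 = 6.443 mol
n(B) = 55.70 / 21.80 = 2.555 mol
n/ν for J = 6.443/2 = 3.222
n/ν for B = 2.555/1 = 2.555
Smallest n/ν is B → limiting reagent.
n(A) produced = (1/1) × 2.555 = 2.555 mol
Step 2:
n(A) available = 2.555 mol
n(R) = 271.0 / 135.80 = 1.996 mol
n/ν for A = 2.555/2 = 1.278
n/ν for R = 1.996/2 = 0.9980
Smallest n/ν is R → limiting reagent.
n(T) = (3/2) × 1.996 = 2.994 mol
mass = 2.994 × 336.00 = 1006 g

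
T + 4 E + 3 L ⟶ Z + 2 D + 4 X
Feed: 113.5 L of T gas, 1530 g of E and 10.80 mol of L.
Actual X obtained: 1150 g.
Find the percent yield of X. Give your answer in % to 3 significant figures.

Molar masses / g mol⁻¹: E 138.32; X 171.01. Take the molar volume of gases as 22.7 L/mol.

60.8 %

n(T) = 113.5 / 22.7 = 5.000 mol
n(E) = 1530 / 138.32 = 11.06 mol
n(L) = 10.80 mol
n/ν for T = 5.000/1 = 5.000
n/ν for E = 11.06/4 = 2.765
n/ν for L = 10.80/3 = 3.600
Smallest n/ν is E → limiting reagent.
theoretical n(X) = (4/4) × 11.06 = 11.06 mol → 1891 g
% yield = 1150 / 1891 × 100 = 60.81 %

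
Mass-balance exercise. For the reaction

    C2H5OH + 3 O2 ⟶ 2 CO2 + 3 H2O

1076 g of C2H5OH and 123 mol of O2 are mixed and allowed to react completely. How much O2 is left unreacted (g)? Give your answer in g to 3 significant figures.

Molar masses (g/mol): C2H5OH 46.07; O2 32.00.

1690 g

n(C2H5OH) = 1076 / 46.07 = 23.36 mol
n(O2) = 123.0 mol
n/ν for C2H5OH = 23.36/1 = 23.36
n/ν for O2 = 123.0/3 = 41.00
Smallest n/ν is C2H5OH → limiting reagent.
O2 consumed = (3/1) × 23.36 = 70.08 mol
O2 remaining = 123.0 − 70.08 = 52.92 mol
mass = 52.92 × 32.00 = 1693 g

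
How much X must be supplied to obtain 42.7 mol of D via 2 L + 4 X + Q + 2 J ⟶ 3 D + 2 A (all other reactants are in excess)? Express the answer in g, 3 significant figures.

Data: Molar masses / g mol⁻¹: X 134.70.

7670 g

n(D) = 42.70 mol
n(X) = (4/3) × 42.70 = 56.93 mol
mass = 56.93 × 134.70 = 7668 g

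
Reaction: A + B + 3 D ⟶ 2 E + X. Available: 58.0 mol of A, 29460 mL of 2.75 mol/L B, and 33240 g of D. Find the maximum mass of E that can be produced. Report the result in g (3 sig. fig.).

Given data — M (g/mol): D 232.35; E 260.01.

n(A) = 58.00 mol
n(B) = 2.75 × 29460/1000 = 81.02 mol
n(D) = 33240 / 232.35 = 143.1 mol
n/ν for A = 58.00/1 = 58.00
n/ν for B = 81.02/1 = 81.02
n/ν for D = 143.1/3 = 47.70
Smallest n/ν is D → limiting reagent.
n(E) = (2/3) × 143.1 = 95.40 mol
mass = 95.40 × 260.01 = 24800 g

24800 g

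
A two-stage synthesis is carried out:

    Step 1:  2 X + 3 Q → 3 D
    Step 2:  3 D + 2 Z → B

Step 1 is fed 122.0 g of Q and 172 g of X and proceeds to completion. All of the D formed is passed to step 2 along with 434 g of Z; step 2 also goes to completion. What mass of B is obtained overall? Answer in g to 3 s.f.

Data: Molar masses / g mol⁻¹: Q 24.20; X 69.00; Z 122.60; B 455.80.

568 g

Step 1:
n(Q) = 122.0 / 24.20 = 5.041 mol
n(X) = 172.0 / 69.00 = 2.493 mol
n/ν for Q = 5.041/3 = 1.680
n/ν for X = 2.493/2 = 1.247
Smallest n/ν is X → limiting reagent.
n(D) produced = (3/2) × 2.493 = 3.740 mol
Step 2:
n(D) available = 3.740 mol
n(Z) = 434.0 / 122.60 = 3.540 mol
n/ν for D = 3.740/3 = 1.247
n/ν for Z = 3.540/2 = 1.770
Smallest n/ν is D → limiting reagent.
n(B) = (1/3) × 3.740 = 1.247 mol
mass = 1.247 × 455.80 = 568.4 g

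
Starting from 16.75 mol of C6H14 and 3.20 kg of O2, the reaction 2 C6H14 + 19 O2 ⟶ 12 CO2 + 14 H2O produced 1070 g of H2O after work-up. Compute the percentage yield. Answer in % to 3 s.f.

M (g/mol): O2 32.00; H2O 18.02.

80.6 %

n(C6H14) = 16.75 mol
n(O2) = 3.200×1000 / 32.00 = 100.0 mol
n/ν → C6H14: 8.375, O2: 5.263; O2 is limiting.
theoretical n(H2O) = (14/19) × 100.0 = 73.68 mol → 1328 g
% yield = 1070 / 1328 × 100 = 80.57 %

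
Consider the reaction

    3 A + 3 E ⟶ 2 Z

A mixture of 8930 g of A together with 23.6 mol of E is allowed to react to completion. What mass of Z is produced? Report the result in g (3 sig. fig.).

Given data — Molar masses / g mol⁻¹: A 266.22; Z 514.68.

8100 g

n(A) = 8930 / 266.22 = 33.54 mol
n(E) = 23.60 mol
n/ν for A = 33.54/3 = 11.18
n/ν for E = 23.60/3 = 7.867
Smallest n/ν is E → limiting reagent.
n(Z) = (2/3) × 23.60 = 15.73 mol
mass = 15.73 × 514.68 = 8096 g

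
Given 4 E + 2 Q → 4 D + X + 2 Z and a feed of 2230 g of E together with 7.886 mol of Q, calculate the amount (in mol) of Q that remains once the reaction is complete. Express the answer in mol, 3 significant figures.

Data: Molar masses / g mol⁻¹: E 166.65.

n(E) = 2230 / 166.65 = 13.38 mol
n(Q) = 7.886 mol
n/ν for E = 13.38/4 = 3.345
n/ν for Q = 7.886/2 = 3.943
Smallest n/ν is E → limiting reagent.
Q consumed = (2/4) × 13.38 = 6.690 mol
Q remaining = 7.886 − 6.690 = 1.196 mol

1.20 mol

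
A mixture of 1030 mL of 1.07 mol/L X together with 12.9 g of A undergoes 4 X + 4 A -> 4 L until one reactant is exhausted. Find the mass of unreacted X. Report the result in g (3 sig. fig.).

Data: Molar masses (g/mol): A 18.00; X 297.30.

115 g

n(X) = 1.07 × 1030/1000 = 1.102 mol
n(A) = 12.90 / 18.00 = 0.7167 mol
n/ν → X: 0.2755, A: 0.1792; A is limiting.
X consumed = (4/4) × 0.7167 = 0.7167 mol
X remaining = 1.102 − 0.7167 = 0.3853 mol
mass = 0.3853 × 297.30 = 114.5 g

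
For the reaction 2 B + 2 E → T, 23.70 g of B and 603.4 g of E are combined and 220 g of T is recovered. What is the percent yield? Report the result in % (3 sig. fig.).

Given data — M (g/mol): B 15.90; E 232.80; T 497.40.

59.3 %

n(B) = 23.70 / 15.90 = 1.491 mol
n(E) = 603.4 / 232.80 = 2.592 mol
n/ν for B = 1.491/2 = 0.7455
n/ν for E = 2.592/2 = 1.296
Smallest n/ν is B → limiting reagent.
theoretical n(T) = (1/2) × 1.491 = 0.7455 mol → 370.8 g
% yield = 220 / 370.8 × 100 = 59.33 %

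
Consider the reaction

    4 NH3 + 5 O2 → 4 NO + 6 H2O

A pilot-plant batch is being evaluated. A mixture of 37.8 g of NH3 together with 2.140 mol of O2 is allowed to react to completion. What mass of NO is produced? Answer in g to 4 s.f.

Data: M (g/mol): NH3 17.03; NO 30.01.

n(NH3) = 37.80 / 17.03 = 2.220 mol
n(O2) = 2.140 mol
n/ν → NH3: 0.5550, O2: 0.4280; O2 is limiting.
n(NO) = (4/5) × 2.140 = 1.712 mol
mass = 1.712 × 30.01 = 51.38 g

51.38 g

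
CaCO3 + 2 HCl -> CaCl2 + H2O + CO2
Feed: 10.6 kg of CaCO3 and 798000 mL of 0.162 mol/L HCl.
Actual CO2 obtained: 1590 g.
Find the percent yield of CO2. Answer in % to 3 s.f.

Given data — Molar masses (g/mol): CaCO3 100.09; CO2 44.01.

55.9 %

n(CaCO3) = 10.60×1000 / 100.09 = 105.9 mol
n(HCl) = 0.162 × 798000/1000 = 129.3 mol
n/ν for CaCO3 = 105.9/1 = 105.9
n/ν for HCl = 129.3/2 = 64.65
Smallest n/ν is HCl → limiting reagent.
theoretical n(CO2) = (1/2) × 129.3 = 64.65 mol → 2845 g
% yield = 1590 / 2845 × 100 = 55.89 %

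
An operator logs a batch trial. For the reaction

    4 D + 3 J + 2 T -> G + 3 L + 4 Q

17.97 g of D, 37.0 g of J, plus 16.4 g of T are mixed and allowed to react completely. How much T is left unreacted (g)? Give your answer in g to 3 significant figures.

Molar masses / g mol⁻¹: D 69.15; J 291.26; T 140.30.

4.52 g

n(D) = 17.97 / 69.15 = 0.2599 mol
n(J) = 37.00 / 291.26 = 0.1270 mol
n(T) = 16.40 / 140.30 = 0.1169 mol
n/ν for D = 0.2599/4 = 0.06498
n/ν for J = 0.1270/3 = 0.04233
n/ν for T = 0.1169/2 = 0.05845
Smallest n/ν is J → limiting reagent.
T consumed = (2/3) × 0.1270 = 0.08467 mol
T remaining = 0.1169 − 0.08467 = 0.03223 mol
mass = 0.03223 × 140.30 = 4.522 g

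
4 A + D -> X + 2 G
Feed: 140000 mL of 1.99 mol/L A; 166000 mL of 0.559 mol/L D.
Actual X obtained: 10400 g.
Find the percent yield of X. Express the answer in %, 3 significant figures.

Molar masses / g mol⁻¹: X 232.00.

64.4 %

n(A) = 1.99 × 140000/1000 = 278.6 mol
n(D) = 0.559 × 166000/1000 = 92.79 mol
n/ν → A: 69.65, D: 92.79; A is limiting.
theoretical n(X) = (1/4) × 278.6 = 69.65 mol → 16160 g
% yield = 10400 / 16160 × 100 = 64.36 %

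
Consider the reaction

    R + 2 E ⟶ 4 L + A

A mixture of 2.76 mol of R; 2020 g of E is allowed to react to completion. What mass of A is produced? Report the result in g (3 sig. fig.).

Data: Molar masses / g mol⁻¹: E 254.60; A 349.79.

n(R) = 2.760 mol
n(E) = 2020 / 254.60 = 7.934 mol
n/ν → R: 2.760, E: 3.967; R is limiting.
n(A) = (1/1) × 2.760 = 2.760 mol
mass = 2.760 × 349.79 = 965.4 g

965 g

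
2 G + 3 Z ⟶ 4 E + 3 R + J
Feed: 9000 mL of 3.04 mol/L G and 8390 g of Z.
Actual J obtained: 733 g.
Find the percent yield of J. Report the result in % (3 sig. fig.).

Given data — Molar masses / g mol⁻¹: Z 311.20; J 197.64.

41.3 %

n(G) = 3.04 × 9000/1000 = 27.36 mol
n(Z) = 8390 / 311.20 = 26.96 mol
n/ν for G = 27.36/2 = 13.68
n/ν for Z = 26.96/3 = 8.987
Smallest n/ν is Z → limiting reagent.
theoretical n(J) = (1/3) × 26.96 = 8.987 mol → 1776 g
% yield = 733 / 1776 × 100 = 41.27 %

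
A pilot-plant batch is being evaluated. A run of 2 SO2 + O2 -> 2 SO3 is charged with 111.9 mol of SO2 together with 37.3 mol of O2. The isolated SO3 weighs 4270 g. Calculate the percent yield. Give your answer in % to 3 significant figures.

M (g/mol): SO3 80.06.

71.5 %

n(SO2) = 111.9 mol
n(O2) = 37.30 mol
n/ν → SO2: 55.95, O2: 37.30; O2 is limiting.
theoretical n(SO3) = (2/1) × 37.30 = 74.60 mol → 5972 g
% yield = 4270 / 5972 × 100 = 71.50 %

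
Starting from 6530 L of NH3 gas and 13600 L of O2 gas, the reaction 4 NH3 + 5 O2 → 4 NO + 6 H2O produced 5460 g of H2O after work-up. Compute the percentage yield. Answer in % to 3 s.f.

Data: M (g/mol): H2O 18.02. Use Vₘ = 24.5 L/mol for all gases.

n(NH3) = 6530 / 24.5 = 266.5 mol
n(O2) = 13600 / 24.5 = 555.1 mol
n/ν for NH3 = 266.5/4 = 66.63
n/ν for O2 = 555.1/5 = 111.0
Smallest n/ν is NH3 → limiting reagent.
theoretical n(H2O) = (6/4) × 266.5 = 399.8 mol → 7204 g
% yield = 5460 / 7204 × 100 = 75.79 %

75.8 %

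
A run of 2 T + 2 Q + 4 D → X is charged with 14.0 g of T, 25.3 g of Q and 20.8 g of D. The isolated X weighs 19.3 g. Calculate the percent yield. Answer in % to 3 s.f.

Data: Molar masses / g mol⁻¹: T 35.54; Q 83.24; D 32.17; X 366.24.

34.7 %

n(T) = 14.00 / 35.54 = 0.3939 mol
n(Q) = 25.30 / 83.24 = 0.3039 mol
n(D) = 20.80 / 32.17 = 0.6466 mol
n/ν → T: 0.1970, Q: 0.1520, D: 0.1617; Q is limiting.
theoretical n(X) = (1/2) × 0.3039 = 0.1520 mol → 55.67 g
% yield = 19.3 / 55.67 × 100 = 34.67 %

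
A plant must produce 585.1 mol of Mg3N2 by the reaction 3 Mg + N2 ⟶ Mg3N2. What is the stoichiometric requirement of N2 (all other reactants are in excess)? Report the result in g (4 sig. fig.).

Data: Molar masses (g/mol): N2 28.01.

n(Mg3N2) = 585.1 mol
n(N2) = (1/1) × 585.1 = 585.1 mol
mass = 585.1 × 28.01 = 16390 g

16390 g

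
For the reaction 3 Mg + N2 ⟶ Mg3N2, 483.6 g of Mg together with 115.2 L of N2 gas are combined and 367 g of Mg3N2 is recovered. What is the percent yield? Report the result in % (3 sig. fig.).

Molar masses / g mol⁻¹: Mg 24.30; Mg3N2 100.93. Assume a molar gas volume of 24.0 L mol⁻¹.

75.8 %

n(Mg) = 483.6 / 24.30 = 19.90 mol
n(N2) = 115.2 / 24.0 = 4.800 mol
n/ν for Mg = 19.90/3 = 6.633
n/ν for N2 = 4.800/1 = 4.800
Smallest n/ν is N2 → limiting reagent.
theoretical n(Mg3N2) = (1/1) × 4.800 = 4.800 mol → 484.5 g
% yield = 367 / 484.5 × 100 = 75.75 %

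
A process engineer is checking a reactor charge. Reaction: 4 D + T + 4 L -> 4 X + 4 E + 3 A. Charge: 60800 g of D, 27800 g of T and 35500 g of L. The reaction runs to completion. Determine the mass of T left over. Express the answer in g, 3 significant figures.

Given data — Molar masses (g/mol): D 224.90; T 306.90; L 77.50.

n(D) = 60800 / 224.90 = 270.3 mol
n(T) = 27800 / 306.90 = 90.58 mol
n(L) = 35500 / 77.50 = 458.1 mol
n/ν for D = 270.3/4 = 67.58
n/ν for T = 90.58/1 = 90.58
n/ν for L = 458.1/4 = 114.5
Smallest n/ν is D → limiting reagent.
T consumed = (1/4) × 270.3 = 67.58 mol
T remaining = 90.58 − 67.58 = 23.00 mol
mass = 23.00 × 306.90 = 7059 g

7060 g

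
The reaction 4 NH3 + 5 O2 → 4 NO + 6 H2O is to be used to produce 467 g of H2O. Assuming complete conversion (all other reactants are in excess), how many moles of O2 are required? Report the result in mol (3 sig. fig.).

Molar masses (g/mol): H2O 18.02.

n(H2O) = 467 / 18.02 = 25.92 mol
n(O2) = (5/6) × 25.92 = 21.60 mol

21.6 mol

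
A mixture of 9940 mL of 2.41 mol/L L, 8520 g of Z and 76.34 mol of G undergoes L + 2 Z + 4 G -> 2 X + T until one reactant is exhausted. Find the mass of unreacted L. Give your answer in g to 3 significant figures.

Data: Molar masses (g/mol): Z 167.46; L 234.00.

n(L) = 2.41 × 9940/1000 = 23.96 mol
n(Z) = 8520 / 167.46 = 50.88 mol
n(G) = 76.34 mol
n/ν for L = 23.96/1 = 23.96
n/ν for Z = 50.88/2 = 25.44
n/ν for G = 76.34/4 = 19.09
Smallest n/ν is G → limiting reagent.
L consumed = (1/4) × 76.34 = 19.09 mol
L remaining = 23.96 − 19.09 = 4.870 mol
mass = 4.870 × 234.00 = 1140 g

1140 g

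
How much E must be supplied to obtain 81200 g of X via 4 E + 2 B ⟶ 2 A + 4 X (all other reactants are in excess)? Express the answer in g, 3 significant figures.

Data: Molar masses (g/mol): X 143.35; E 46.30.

n(X) = 81200 / 143.35 = 566.4 mol
n(E) = (4/4) × 566.4 = 566.4 mol
mass = 566.4 × 46.30 = 26220 g

26200 g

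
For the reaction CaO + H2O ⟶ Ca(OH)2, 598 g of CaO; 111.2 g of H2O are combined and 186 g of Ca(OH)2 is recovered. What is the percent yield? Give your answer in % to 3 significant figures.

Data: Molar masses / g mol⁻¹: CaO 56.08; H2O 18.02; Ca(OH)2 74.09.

n(CaO) = 598.0 / 56.08 = 10.66 mol
n(H2O) = 111.2 / 18.02 = 6.171 mol
n/ν for CaO = 10.66/1 = 10.66
n/ν for H2O = 6.171/1 = 6.171
Smallest n/ν is H2O → limiting reagent.
theoretical n(Ca(OH)2) = (1/1) × 6.171 = 6.171 mol → 457.2 g
% yield = 186 / 457.2 × 100 = 40.68 %

40.7 %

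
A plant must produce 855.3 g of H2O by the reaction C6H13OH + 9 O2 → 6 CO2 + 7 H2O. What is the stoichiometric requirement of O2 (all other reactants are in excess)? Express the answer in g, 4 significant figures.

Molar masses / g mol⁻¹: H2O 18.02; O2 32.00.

1953 g

n(H2O) = 855.3 / 18.02 = 47.46 mol
n(O2) = (9/7) × 47.46 = 61.02 mol
mass = 61.02 × 32.00 = 1953 g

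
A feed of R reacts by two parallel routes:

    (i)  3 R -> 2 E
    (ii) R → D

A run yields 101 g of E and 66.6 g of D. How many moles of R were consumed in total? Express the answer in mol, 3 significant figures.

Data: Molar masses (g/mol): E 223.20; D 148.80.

1.13 mol

n(E) = 101 / 223.20 = 0.4525 mol
n(D) = 66.6 / 148.80 = 0.4476 mol
n(R) via (i) = (3/2)×0.4525 = 0.6788 mol
n(R) via (ii) = (1/1)×0.4476 = 0.4476 mol
total n(R) = 0.6788 + 0.4476 = 1.126 mol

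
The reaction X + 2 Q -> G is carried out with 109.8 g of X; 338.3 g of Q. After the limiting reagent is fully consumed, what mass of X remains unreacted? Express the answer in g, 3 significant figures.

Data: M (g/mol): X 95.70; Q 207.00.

n(X) = 109.8 / 95.70 = 1.147 mol
n(Q) = 338.3 / 207.00 = 1.634 mol
n/ν → X: 1.147, Q: 0.8170; Q is limiting.
X consumed = (1/2) × 1.634 = 0.8170 mol
X remaining = 1.147 − 0.8170 = 0.3300 mol
mass = 0.3300 × 95.70 = 31.58 g

31.6 g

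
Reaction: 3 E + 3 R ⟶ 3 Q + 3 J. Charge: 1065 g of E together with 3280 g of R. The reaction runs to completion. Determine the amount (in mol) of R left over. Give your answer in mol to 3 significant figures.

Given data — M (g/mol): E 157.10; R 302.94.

4.05 mol

n(E) = 1065 / 157.10 = 6.779 mol
n(R) = 3280 / 302.94 = 10.83 mol
n/ν for E = 6.779/3 = 2.260
n/ν for R = 10.83/3 = 3.610
Smallest n/ν is E → limiting reagent.
R consumed = (3/3) × 6.779 = 6.779 mol
R remaining = 10.83 − 6.779 = 4.051 mol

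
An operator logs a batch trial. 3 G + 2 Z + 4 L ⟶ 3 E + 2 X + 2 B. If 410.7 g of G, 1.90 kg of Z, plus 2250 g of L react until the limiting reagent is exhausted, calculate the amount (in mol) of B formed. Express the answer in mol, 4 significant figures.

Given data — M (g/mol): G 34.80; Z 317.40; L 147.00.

n(G) = 410.7 / 34.80 = 11.80 mol
n(Z) = 1.900×1000 / 317.40 = 5.986 mol
n(L) = 2250 / 147.00 = 15.31 mol
n/ν → G: 3.933, Z: 2.993, L: 3.828; Z is limiting.
n(B) = (2/2) × 5.986 = 5.986 mol

5.986 mol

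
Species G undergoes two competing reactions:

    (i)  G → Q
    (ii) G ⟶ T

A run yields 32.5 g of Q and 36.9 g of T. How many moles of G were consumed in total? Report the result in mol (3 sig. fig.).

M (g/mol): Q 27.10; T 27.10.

2.56 mol

n(Q) = 32.5 / 27.10 = 1.199 mol
n(T) = 36.9 / 27.10 = 1.362 mol
n(G) via (i) = (1/1)×1.199 = 1.199 mol
n(G) via (ii) = (1/1)×1.362 = 1.362 mol
total n(G) = 1.199 + 1.362 = 2.561 mol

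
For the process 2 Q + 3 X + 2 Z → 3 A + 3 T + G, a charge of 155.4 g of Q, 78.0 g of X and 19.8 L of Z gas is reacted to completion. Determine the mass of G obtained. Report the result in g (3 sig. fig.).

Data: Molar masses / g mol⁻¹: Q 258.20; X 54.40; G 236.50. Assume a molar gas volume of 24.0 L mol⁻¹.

n(Q) = 155.4 / 258.20 = 0.6019 mol
n(X) = 78.00 / 54.40 = 1.434 mol
n(Z) = 19.80 / 24.0 = 0.8250 mol
n/ν → Q: 0.3010, X: 0.4780, Z: 0.4125; Q is limiting.
n(G) = (1/2) × 0.6019 = 0.3010 mol
mass = 0.3010 × 236.50 = 71.19 g

71.2 g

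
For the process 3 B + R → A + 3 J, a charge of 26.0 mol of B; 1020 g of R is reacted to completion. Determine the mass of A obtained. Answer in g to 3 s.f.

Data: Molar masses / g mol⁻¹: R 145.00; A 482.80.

3400 g

n(B) = 26.00 mol
n(R) = 1020 / 145.00 = 7.034 mol
n/ν → B: 8.667, R: 7.034; R is limiting.
n(A) = (1/1) × 7.034 = 7.034 mol
mass = 7.034 × 482.80 = 3396 g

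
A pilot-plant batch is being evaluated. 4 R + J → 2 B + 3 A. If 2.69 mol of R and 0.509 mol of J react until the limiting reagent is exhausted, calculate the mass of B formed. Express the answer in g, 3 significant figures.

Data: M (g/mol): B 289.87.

n(R) = 2.690 mol
n(J) = 0.5090 mol
n/ν → R: 0.6725, J: 0.5090; J is limiting.
n(B) = (2/1) × 0.5090 = 1.018 mol
mass = 1.018 × 289.87 = 295.1 g

295 g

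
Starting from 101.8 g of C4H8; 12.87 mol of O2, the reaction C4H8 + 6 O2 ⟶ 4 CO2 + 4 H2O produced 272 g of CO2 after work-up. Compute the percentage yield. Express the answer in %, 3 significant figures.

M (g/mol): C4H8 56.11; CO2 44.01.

85.2 %

n(C4H8) = 101.8 / 56.11 = 1.814 mol
n(O2) = 12.87 mol
n/ν for C4H8 = 1.814/1 = 1.814
n/ν for O2 = 12.87/6 = 2.145
Smallest n/ν is C4H8 → limiting reagent.
theoretical n(CO2) = (4/1) × 1.814 = 7.256 mol → 319.3 g
% yield = 272 / 319.3 × 100 = 85.19 %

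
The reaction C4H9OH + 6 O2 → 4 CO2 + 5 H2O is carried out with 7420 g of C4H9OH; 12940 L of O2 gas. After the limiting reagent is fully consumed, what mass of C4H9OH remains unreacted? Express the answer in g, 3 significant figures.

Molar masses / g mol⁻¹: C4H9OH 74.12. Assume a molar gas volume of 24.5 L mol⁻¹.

895 g

n(C4H9OH) = 7420 / 74.12 = 100.1 mol
n(O2) = 12940 / 24.5 = 528.2 mol
n/ν for C4H9OH = 100.1/1 = 100.1
n/ν for O2 = 528.2/6 = 88.03
Smallest n/ν is O2 → limiting reagent.
C4H9OH consumed = (1/6) × 528.2 = 88.03 mol
C4H9OH remaining = 100.1 − 88.03 = 12.07 mol
mass = 12.07 × 74.12 = 894.6 g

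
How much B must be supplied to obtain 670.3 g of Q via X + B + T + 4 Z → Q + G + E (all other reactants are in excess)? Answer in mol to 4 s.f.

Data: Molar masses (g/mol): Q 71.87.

9.327 mol

n(Q) = 670.3 / 71.87 = 9.327 mol
n(B) = (1/1) × 9.327 = 9.327 mol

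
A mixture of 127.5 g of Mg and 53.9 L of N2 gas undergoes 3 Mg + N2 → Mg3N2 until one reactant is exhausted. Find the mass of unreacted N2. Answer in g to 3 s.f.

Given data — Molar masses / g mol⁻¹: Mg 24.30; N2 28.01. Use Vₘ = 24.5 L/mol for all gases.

n(Mg) = 127.5 / 24.30 = 5.247 mol
n(N2) = 53.90 / 24.5 = 2.200 mol
n/ν for Mg = 5.247/3 = 1.749
n/ν for N2 = 2.200/1 = 2.200
Smallest n/ν is Mg → limiting reagent.
N2 consumed = (1/3) × 5.247 = 1.749 mol
N2 remaining = 2.200 − 1.749 = 0.4510 mol
mass = 0.4510 × 28.01 = 12.63 g

12.6 g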